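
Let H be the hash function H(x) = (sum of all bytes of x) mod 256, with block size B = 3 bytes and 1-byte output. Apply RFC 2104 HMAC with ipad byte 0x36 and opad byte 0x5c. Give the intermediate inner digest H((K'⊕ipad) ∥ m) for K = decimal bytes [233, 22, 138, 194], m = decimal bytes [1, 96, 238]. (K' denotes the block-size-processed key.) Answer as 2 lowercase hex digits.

Key decimal bytes [233, 22, 138, 194] = e9 16 8a c2 is 4 bytes > B = 3, so hash it first: H(key) = 4b, then zero-pad to 3 bytes: K' = 4b 00 00.
K' ⊕ ipad = 7d 36 36.
Inner input = 7d 36 36 ∥ 01 60 ee.
Inner hash: sum = 125+54+54+1+96+238 = 568; mod 256 = 56 → 38.

38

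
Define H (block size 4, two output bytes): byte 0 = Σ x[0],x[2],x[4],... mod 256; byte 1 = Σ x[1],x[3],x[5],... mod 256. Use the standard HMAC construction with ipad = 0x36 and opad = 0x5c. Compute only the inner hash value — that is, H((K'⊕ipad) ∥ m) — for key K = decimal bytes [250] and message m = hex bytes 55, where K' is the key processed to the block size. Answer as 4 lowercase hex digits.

Key decimal bytes [250] = fa is 1 byte ≤ B = 4; zero-pad to 4 bytes: K' = fa 00 00 00.
K' ⊕ ipad = cc 36 36 36.
Inner input = cc 36 36 36 ∥ 55.
Inner hash: even-index sum = 343 mod 256 = 87; odd-index sum = 108 mod 256 = 108 → 57 6c.

576c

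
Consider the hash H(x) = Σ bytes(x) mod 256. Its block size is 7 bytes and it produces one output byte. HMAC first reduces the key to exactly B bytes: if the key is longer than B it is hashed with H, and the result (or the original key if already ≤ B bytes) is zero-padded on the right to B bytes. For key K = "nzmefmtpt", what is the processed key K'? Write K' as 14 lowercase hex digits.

|K| = 9 > B = 7, so first hash the key.
H(K): sum = 110+122+109+101+102+109+116+112+116 = 997; mod 256 = 229 → e5.
Zero-pad H(K) = e5 to 7 bytes: K' = e5 00 00 00 00 00 00.

e5000000000000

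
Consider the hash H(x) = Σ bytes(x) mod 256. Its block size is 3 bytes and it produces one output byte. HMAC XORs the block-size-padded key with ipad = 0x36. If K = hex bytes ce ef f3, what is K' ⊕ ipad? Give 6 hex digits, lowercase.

Key hex bytes ce ef f3 is exactly B = 3 bytes: K' = ce ef f3.
XOR each byte with 0x36: ce⊕36=f8, ef⊕36=d9, f3⊕36=c5.

f8d9c5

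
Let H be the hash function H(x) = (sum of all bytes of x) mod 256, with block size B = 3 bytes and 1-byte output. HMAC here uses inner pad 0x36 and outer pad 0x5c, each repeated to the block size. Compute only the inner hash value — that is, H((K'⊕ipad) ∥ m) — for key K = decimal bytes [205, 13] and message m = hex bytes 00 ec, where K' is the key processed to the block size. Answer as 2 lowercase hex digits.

Key decimal bytes [205, 13] = cd 0d is 2 bytes ≤ B = 3; zero-pad to 3 bytes: K' = cd 0d 00.
K' ⊕ ipad = fb 3b 36.
Inner input = fb 3b 36 ∥ 00 ec.
Inner hash: sum = 251+59+54+0+236 = 600; mod 256 = 88 → 58.

58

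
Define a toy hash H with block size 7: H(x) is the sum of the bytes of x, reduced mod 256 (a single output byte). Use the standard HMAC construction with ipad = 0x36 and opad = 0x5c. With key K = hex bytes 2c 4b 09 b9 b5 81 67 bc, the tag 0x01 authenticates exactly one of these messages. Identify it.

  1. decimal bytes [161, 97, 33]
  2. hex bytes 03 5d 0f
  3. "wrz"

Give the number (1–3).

1

Key hex bytes 2c 4b 09 b9 b5 81 67 bc is 8 bytes > B = 7, so hash it first: H(key) = 92, then zero-pad to 7 bytes: K' = 92 00 00 00 00 00 00.
K' ⊕ ipad = a4 36 36 36 36 36 36; K' ⊕ opad = ce 5c 5c 5c 5c 5c 5c.
m1: inner = H(a4 36 36 36 36 36 36 a1 61 21) = 0b; tag = H(ce 5c 5c 5c 5c 5c 5c 0b) = 01 ← matches
m2: inner = H(a4 36 36 36 36 36 36 03 5d 0f) = 57; tag = H(ce 5c 5c 5c 5c 5c 5c 57) = 4d
m3: inner = H(a4 36 36 36 36 36 36 77 72 7a) = 4b; tag = H(ce 5c 5c 5c 5c 5c 5c 4b) = 41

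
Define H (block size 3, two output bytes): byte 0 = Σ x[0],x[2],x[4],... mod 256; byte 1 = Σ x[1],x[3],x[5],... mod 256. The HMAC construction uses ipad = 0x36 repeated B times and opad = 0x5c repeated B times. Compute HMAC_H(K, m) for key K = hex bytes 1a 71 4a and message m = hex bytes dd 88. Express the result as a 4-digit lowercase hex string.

805d

Key hex bytes 1a 71 4a is exactly B = 3 bytes: K' = 1a 71 4a.
K' ⊕ ipad = 2c 47 7c.  K' ⊕ opad = 46 2d 16.
Inner input = (K'⊕ipad) ∥ m = 2c 47 7c ∥ dd 88.
Inner hash: even-index sum = 304 mod 256 = 48; odd-index sum = 292 mod 256 = 36 → 30 24.
Outer input = (K'⊕opad) ∥ inner = 46 2d 16 ∥ 30 24.
Outer hash (tag): even-index sum = 128 mod 256 = 128; odd-index sum = 93 mod 256 = 93 → 80 5d.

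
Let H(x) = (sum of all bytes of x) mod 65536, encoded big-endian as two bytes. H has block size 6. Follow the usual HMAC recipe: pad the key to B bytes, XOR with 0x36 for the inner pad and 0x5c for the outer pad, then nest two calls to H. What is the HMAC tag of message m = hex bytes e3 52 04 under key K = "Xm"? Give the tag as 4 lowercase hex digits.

Key "Xm" = 58 6d is 2 bytes ≤ B = 6; zero-pad to 6 bytes: K' = 58 6d 00 00 00 00.
K' ⊕ ipad = 6e 5b 36 36 36 36.  K' ⊕ opad = 04 31 5c 5c 5c 5c.
Inner input = (K'⊕ipad) ∥ m = 6e 5b 36 36 36 36 ∥ e3 52 04.
Inner hash: sum = 110+91+54+54+54+54+227+82+4 = 730 → 02 da.
Outer input = (K'⊕opad) ∥ inner = 04 31 5c 5c 5c 5c ∥ 02 da.
Outer hash (tag): sum = 4+49+92+92+92+92+2+218 = 641 → 02 81.

0281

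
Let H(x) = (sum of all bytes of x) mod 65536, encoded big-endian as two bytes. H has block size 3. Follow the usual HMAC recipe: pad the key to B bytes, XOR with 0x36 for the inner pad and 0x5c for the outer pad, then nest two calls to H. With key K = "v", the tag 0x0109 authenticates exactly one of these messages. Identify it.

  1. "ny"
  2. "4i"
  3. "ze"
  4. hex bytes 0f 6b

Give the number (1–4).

4

Key "v" = 76 is 1 byte ≤ B = 3; zero-pad to 3 bytes: K' = 76 00 00.
K' ⊕ ipad = 40 36 36; K' ⊕ opad = 2a 5c 5c.
m1: inner = H(40 36 36 6e 79) = 01 93; tag = H(2a 5c 5c 01 93) = 0176
m2: inner = H(40 36 36 34 69) = 01 49; tag = H(2a 5c 5c 01 49) = 012c
m3: inner = H(40 36 36 7a 65) = 01 8b; tag = H(2a 5c 5c 01 8b) = 016e
m4: inner = H(40 36 36 0f 6b) = 01 26; tag = H(2a 5c 5c 01 26) = 0109 ← matches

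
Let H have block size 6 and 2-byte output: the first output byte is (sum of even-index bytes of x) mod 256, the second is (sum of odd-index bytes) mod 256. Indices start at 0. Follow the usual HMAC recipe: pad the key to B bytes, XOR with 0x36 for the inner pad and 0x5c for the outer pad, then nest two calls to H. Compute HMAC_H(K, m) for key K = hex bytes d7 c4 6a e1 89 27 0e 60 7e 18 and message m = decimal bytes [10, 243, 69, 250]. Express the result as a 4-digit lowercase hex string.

Key hex bytes d7 c4 6a e1 89 27 0e 60 7e 18 is 10 bytes > B = 6, so hash it first: H(key) = 56 44, then zero-pad to 6 bytes: K' = 56 44 00 00 00 00.
K' ⊕ ipad = 60 72 36 36 36 36.  K' ⊕ opad = 0a 18 5c 5c 5c 5c.
Inner input = (K'⊕ipad) ∥ m = 60 72 36 36 36 36 ∥ 0a f3 45 fa.
Inner hash: even-index sum = 283 mod 256 = 27; odd-index sum = 715 mod 256 = 203 → 1b cb.
Outer input = (K'⊕opad) ∥ inner = 0a 18 5c 5c 5c 5c ∥ 1b cb.
Outer hash (tag): even-index sum = 221 mod 256 = 221; odd-index sum = 411 mod 256 = 155 → dd 9b.

dd9b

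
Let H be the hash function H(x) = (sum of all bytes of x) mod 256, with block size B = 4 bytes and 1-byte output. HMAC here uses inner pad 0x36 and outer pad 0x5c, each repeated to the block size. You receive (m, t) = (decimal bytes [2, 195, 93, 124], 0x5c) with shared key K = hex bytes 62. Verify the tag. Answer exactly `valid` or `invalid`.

invalid

Key hex bytes 62 is 1 byte ≤ B = 4; zero-pad to 4 bytes: K' = 62 00 00 00.
K' ⊕ ipad = 54 36 36 36; K' ⊕ opad = 3e 5c 5c 5c.
Inner hash: sum = 84+54+54+54+2+195+93+124 = 660; mod 256 = 148 → 94.
Outer hash (recomputed tag): sum = 62+92+92+92+148 = 486; mod 256 = 230 → e6.
Recomputed tag = e6; claimed = 5c → mismatch.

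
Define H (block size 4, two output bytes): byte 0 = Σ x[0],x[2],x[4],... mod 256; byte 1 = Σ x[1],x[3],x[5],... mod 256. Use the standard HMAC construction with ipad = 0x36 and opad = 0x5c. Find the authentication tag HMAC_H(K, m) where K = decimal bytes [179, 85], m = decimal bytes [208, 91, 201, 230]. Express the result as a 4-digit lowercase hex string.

Key decimal bytes [179, 85] = b3 55 is 2 bytes ≤ B = 4; zero-pad to 4 bytes: K' = b3 55 00 00.
K' ⊕ ipad = 85 63 36 36.  K' ⊕ opad = ef 09 5c 5c.
Inner input = (K'⊕ipad) ∥ m = 85 63 36 36 ∥ d0 5b c9 e6.
Inner hash: even-index sum = 596 mod 256 = 84; odd-index sum = 474 mod 256 = 218 → 54 da.
Outer input = (K'⊕opad) ∥ inner = ef 09 5c 5c ∥ 54 da.
Outer hash (tag): even-index sum = 415 mod 256 = 159; odd-index sum = 319 mod 256 = 63 → 9f 3f.

9f3f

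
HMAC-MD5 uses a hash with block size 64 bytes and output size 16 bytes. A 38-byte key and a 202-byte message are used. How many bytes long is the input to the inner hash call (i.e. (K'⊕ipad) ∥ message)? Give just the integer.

Key is 38 ≤ 64 bytes, zero-padded: |K'| = 64.
Inner input = (K'⊕ipad) ∥ m → 64 + 202 = 266 bytes.

266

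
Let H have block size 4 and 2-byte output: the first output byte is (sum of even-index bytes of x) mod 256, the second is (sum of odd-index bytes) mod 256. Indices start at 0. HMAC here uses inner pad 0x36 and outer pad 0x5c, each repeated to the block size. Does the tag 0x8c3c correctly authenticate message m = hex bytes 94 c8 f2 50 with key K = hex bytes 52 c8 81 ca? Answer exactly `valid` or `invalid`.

valid

Key hex bytes 52 c8 81 ca is exactly B = 4 bytes: K' = 52 c8 81 ca.
K' ⊕ ipad = 64 fe b7 fc; K' ⊕ opad = 0e 94 dd 96.
Inner hash: even-index sum = 673 mod 256 = 161; odd-index sum = 786 mod 256 = 18 → a1 12.
Outer hash (recomputed tag): even-index sum = 396 mod 256 = 140; odd-index sum = 316 mod 256 = 60 → 8c 3c.
Recomputed tag = 8c3c; claimed = 8c3c → match.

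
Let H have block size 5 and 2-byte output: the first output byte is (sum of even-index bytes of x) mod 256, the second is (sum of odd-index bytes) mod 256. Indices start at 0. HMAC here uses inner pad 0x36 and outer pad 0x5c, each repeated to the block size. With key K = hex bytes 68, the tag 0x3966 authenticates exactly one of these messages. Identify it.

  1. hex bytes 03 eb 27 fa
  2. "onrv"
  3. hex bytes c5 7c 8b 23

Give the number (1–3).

Key hex bytes 68 is 1 byte ≤ B = 5; zero-pad to 5 bytes: K' = 68 00 00 00 00.
K' ⊕ ipad = 5e 36 36 36 36; K' ⊕ opad = 34 5c 5c 5c 5c.
m1: inner = H(5e 36 36 36 36 03 eb 27 fa) = af 96; tag = H(34 5c 5c 5c 5c af 96) = 8267
m2: inner = H(5e 36 36 36 36 6f 6e 72 76) = ae 4d; tag = H(34 5c 5c 5c 5c ae 4d) = 3966 ← matches
m3: inner = H(5e 36 36 36 36 c5 7c 8b 23) = 69 bc; tag = H(34 5c 5c 5c 5c 69 bc) = a821

2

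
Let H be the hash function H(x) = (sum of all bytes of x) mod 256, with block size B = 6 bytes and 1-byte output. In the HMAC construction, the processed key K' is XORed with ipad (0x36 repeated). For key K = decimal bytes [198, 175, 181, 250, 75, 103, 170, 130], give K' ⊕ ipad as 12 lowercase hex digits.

Key decimal bytes [198, 175, 181, 250, 75, 103, 170, 130] = c6 af b5 fa 4b 67 aa 82 is 8 bytes > B = 6, so hash it first: H(key) = 02, then zero-pad to 6 bytes: K' = 02 00 00 00 00 00.
XOR each byte with 0x36: 02⊕36=34, 00⊕36=36, 00⊕36=36, 00⊕36=36, 00⊕36=36, 00⊕36=36.

343636363636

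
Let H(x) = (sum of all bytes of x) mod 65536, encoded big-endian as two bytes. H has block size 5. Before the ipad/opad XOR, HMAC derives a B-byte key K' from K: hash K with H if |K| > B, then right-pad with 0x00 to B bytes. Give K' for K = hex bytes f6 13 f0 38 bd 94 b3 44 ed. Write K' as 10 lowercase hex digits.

|K| = 9 > B = 5, so first hash the key.
H(K): sum = 246+19+240+56+189+148+179+68+237 = 1382 → 05 66.
Zero-pad H(K) = 05 66 to 5 bytes: K' = 05 66 00 00 00.

0566000000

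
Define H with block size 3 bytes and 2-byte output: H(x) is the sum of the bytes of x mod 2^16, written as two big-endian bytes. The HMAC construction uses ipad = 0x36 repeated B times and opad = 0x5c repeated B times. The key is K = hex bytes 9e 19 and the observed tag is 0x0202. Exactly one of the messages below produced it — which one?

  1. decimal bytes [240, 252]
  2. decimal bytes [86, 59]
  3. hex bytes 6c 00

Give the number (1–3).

2

Key hex bytes 9e 19 is 2 bytes ≤ B = 3; zero-pad to 3 bytes: K' = 9e 19 00.
K' ⊕ ipad = a8 2f 36; K' ⊕ opad = c2 45 5c.
m1: inner = H(a8 2f 36 f0 fc) = 02 f9; tag = H(c2 45 5c 02 f9) = 025e
m2: inner = H(a8 2f 36 56 3b) = 01 9e; tag = H(c2 45 5c 01 9e) = 0202 ← matches
m3: inner = H(a8 2f 36 6c 00) = 01 79; tag = H(c2 45 5c 01 79) = 01dd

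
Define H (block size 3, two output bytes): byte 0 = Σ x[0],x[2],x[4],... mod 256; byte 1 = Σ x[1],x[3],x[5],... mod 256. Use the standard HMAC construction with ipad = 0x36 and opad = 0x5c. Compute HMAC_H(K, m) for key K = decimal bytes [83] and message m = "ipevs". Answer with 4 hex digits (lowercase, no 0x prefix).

Key decimal bytes [83] = 53 is 1 byte ≤ B = 3; zero-pad to 3 bytes: K' = 53 00 00.
K' ⊕ ipad = 65 36 36.  K' ⊕ opad = 0f 5c 5c.
Inner input = (K'⊕ipad) ∥ m = 65 36 36 ∥ 69 70 65 76 73.
Inner hash: even-index sum = 385 mod 256 = 129; odd-index sum = 375 mod 256 = 119 → 81 77.
Outer input = (K'⊕opad) ∥ inner = 0f 5c 5c ∥ 81 77.
Outer hash (tag): even-index sum = 226 mod 256 = 226; odd-index sum = 221 mod 256 = 221 → e2 dd.

e2dd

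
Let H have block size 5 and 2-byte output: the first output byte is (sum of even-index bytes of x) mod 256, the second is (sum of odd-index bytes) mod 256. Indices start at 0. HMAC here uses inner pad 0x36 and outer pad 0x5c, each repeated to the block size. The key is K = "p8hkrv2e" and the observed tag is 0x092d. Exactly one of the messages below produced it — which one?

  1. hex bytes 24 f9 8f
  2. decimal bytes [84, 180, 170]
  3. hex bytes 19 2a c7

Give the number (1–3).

1

Key "p8hkrv2e" = 70 38 68 6b 72 76 32 65 is 8 bytes > B = 5, so hash it first: H(key) = 7c 7e, then zero-pad to 5 bytes: K' = 7c 7e 00 00 00.
K' ⊕ ipad = 4a 48 36 36 36; K' ⊕ opad = 20 22 5c 5c 5c.
m1: inner = H(4a 48 36 36 36 24 f9 8f) = af 31; tag = H(20 22 5c 5c 5c af 31) = 092d ← matches
m2: inner = H(4a 48 36 36 36 54 b4 aa) = 6a 7c; tag = H(20 22 5c 5c 5c 6a 7c) = 54e8
m3: inner = H(4a 48 36 36 36 19 2a c7) = e0 5e; tag = H(20 22 5c 5c 5c e0 5e) = 365e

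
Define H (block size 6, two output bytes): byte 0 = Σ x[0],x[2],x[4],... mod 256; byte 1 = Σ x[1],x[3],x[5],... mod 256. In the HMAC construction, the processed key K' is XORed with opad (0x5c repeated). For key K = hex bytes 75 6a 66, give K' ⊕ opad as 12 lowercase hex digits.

29363a5c5c5c

Key hex bytes 75 6a 66 is 3 bytes ≤ B = 6; zero-pad to 6 bytes: K' = 75 6a 66 00 00 00.
XOR each byte with 0x5c: 75⊕5c=29, 6a⊕5c=36, 66⊕5c=3a, 00⊕5c=5c, 00⊕5c=5c, 00⊕5c=5c.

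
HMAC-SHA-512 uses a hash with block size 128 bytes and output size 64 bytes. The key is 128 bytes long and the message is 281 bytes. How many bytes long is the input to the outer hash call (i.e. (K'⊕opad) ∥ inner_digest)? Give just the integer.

192

Key is 128 ≤ 128 bytes, zero-padded: |K'| = 128.
Outer input = (K'⊕opad) ∥ H(inner) → 128 + 64 = 192 bytes.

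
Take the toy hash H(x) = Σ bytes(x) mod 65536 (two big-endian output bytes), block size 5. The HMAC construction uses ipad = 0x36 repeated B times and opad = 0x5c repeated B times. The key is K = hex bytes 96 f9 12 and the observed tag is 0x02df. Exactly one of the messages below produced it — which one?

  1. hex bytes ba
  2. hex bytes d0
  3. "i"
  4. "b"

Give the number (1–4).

Key hex bytes 96 f9 12 is 3 bytes ≤ B = 5; zero-pad to 5 bytes: K' = 96 f9 12 00 00.
K' ⊕ ipad = a0 cf 24 36 36; K' ⊕ opad = ca a5 4e 5c 5c.
m1: inner = H(a0 cf 24 36 36 ba) = 02 b9; tag = H(ca a5 4e 5c 5c 02 b9) = 0330
m2: inner = H(a0 cf 24 36 36 d0) = 02 cf; tag = H(ca a5 4e 5c 5c 02 cf) = 0346
m3: inner = H(a0 cf 24 36 36 69) = 02 68; tag = H(ca a5 4e 5c 5c 02 68) = 02df ← matches
m4: inner = H(a0 cf 24 36 36 62) = 02 61; tag = H(ca a5 4e 5c 5c 02 61) = 02d8

3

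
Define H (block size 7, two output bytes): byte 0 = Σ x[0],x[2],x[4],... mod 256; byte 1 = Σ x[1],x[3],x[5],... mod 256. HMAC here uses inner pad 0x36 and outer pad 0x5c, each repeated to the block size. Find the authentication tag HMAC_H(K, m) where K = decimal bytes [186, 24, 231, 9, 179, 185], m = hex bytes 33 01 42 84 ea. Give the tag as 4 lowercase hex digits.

Key decimal bytes [186, 24, 231, 9, 179, 185] = ba 18 e7 09 b3 b9 is 6 bytes ≤ B = 7; zero-pad to 7 bytes: K' = ba 18 e7 09 b3 b9 00.
K' ⊕ ipad = 8c 2e d1 3f 85 8f 36.  K' ⊕ opad = e6 44 bb 55 ef e5 5c.
Inner input = (K'⊕ipad) ∥ m = 8c 2e d1 3f 85 8f 36 ∥ 33 01 42 84 ea.
Inner hash: even-index sum = 669 mod 256 = 157; odd-index sum = 603 mod 256 = 91 → 9d 5b.
Outer input = (K'⊕opad) ∥ inner = e6 44 bb 55 ef e5 5c ∥ 9d 5b.
Outer hash (tag): even-index sum = 839 mod 256 = 71; odd-index sum = 539 mod 256 = 27 → 47 1b.

471b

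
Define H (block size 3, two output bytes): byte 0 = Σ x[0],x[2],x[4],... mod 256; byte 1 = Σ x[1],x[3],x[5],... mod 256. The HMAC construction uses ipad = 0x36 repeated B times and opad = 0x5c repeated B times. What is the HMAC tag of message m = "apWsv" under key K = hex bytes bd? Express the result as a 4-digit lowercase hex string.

Key hex bytes bd is 1 byte ≤ B = 3; zero-pad to 3 bytes: K' = bd 00 00.
K' ⊕ ipad = 8b 36 36.  K' ⊕ opad = e1 5c 5c.
Inner input = (K'⊕ipad) ∥ m = 8b 36 36 ∥ 61 70 57 73 76.
Inner hash: even-index sum = 420 mod 256 = 164; odd-index sum = 356 mod 256 = 100 → a4 64.
Outer input = (K'⊕opad) ∥ inner = e1 5c 5c ∥ a4 64.
Outer hash (tag): even-index sum = 417 mod 256 = 161; odd-index sum = 256 mod 256 = 0 → a1 00.

a100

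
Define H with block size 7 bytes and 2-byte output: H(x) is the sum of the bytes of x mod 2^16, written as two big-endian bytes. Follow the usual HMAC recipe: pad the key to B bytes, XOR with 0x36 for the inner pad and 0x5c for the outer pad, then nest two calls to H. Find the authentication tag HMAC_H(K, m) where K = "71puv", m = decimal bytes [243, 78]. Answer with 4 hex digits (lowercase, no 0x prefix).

028f

Key "71puv" = 37 31 70 75 76 is 5 bytes ≤ B = 7; zero-pad to 7 bytes: K' = 37 31 70 75 76 00 00.
K' ⊕ ipad = 01 07 46 43 40 36 36.  K' ⊕ opad = 6b 6d 2c 29 2a 5c 5c.
Inner input = (K'⊕ipad) ∥ m = 01 07 46 43 40 36 36 ∥ f3 4e.
Inner hash: sum = 1+7+70+67+64+54+54+243+78 = 638 → 02 7e.
Outer input = (K'⊕opad) ∥ inner = 6b 6d 2c 29 2a 5c 5c ∥ 02 7e.
Outer hash (tag): sum = 107+109+44+41+42+92+92+2+126 = 655 → 02 8f.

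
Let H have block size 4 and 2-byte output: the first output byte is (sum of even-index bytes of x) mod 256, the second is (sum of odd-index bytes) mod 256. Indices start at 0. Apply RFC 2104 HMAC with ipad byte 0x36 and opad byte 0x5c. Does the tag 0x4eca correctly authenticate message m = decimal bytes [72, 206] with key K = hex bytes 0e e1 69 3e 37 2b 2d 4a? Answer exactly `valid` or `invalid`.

Key hex bytes 0e e1 69 3e 37 2b 2d 4a is 8 bytes > B = 4, so hash it first: H(key) = db 94, then zero-pad to 4 bytes: K' = db 94 00 00.
K' ⊕ ipad = ed a2 36 36; K' ⊕ opad = 87 c8 5c 5c.
Inner hash: even-index sum = 363 mod 256 = 107; odd-index sum = 422 mod 256 = 166 → 6b a6.
Outer hash (recomputed tag): even-index sum = 334 mod 256 = 78; odd-index sum = 458 mod 256 = 202 → 4e ca.
Recomputed tag = 4eca; claimed = 4eca → match.

valid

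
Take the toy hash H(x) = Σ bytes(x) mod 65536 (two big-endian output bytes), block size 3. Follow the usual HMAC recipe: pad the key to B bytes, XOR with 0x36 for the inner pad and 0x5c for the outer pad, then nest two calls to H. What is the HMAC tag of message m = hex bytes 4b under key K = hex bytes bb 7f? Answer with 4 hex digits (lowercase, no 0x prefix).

Key hex bytes bb 7f is 2 bytes ≤ B = 3; zero-pad to 3 bytes: K' = bb 7f 00.
K' ⊕ ipad = 8d 49 36.  K' ⊕ opad = e7 23 5c.
Inner input = (K'⊕ipad) ∥ m = 8d 49 36 ∥ 4b.
Inner hash: sum = 141+73+54+75 = 343 → 01 57.
Outer input = (K'⊕opad) ∥ inner = e7 23 5c ∥ 01 57.
Outer hash (tag): sum = 231+35+92+1+87 = 446 → 01 be.

01be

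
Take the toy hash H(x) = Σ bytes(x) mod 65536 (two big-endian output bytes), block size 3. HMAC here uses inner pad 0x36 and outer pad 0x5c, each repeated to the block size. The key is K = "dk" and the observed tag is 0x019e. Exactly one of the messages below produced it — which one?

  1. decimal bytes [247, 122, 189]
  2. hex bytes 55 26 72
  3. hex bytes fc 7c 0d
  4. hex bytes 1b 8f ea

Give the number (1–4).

Key "dk" = 64 6b is 2 bytes ≤ B = 3; zero-pad to 3 bytes: K' = 64 6b 00.
K' ⊕ ipad = 52 5d 36; K' ⊕ opad = 38 37 5c.
m1: inner = H(52 5d 36 f7 7a bd) = 03 13; tag = H(38 37 5c 03 13) = 00e1
m2: inner = H(52 5d 36 55 26 72) = 01 d2; tag = H(38 37 5c 01 d2) = 019e ← matches
m3: inner = H(52 5d 36 fc 7c 0d) = 02 6a; tag = H(38 37 5c 02 6a) = 0137
m4: inner = H(52 5d 36 1b 8f ea) = 02 79; tag = H(38 37 5c 02 79) = 0146

2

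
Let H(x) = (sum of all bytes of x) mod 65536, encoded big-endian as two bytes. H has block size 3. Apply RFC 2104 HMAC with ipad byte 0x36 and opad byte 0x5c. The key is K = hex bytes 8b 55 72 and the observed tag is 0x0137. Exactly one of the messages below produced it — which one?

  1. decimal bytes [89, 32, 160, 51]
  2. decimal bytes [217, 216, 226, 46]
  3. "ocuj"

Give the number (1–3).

2

Key hex bytes 8b 55 72 is exactly B = 3 bytes: K' = 8b 55 72.
K' ⊕ ipad = bd 63 44; K' ⊕ opad = d7 09 2e.
m1: inner = H(bd 63 44 59 20 a0 33) = 02 b0; tag = H(d7 09 2e 02 b0) = 01c0
m2: inner = H(bd 63 44 d9 d8 e2 2e) = 04 25; tag = H(d7 09 2e 04 25) = 0137 ← matches
m3: inner = H(bd 63 44 6f 63 75 6a) = 03 15; tag = H(d7 09 2e 03 15) = 0126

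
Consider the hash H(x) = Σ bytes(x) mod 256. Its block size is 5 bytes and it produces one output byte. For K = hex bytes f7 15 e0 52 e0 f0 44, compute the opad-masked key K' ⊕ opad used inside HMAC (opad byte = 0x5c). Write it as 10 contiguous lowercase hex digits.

0e5c5c5c5c

Key hex bytes f7 15 e0 52 e0 f0 44 is 7 bytes > B = 5, so hash it first: H(key) = 52, then zero-pad to 5 bytes: K' = 52 00 00 00 00.
XOR each byte with 0x5c: 52⊕5c=0e, 00⊕5c=5c, 00⊕5c=5c, 00⊕5c=5c, 00⊕5c=5c.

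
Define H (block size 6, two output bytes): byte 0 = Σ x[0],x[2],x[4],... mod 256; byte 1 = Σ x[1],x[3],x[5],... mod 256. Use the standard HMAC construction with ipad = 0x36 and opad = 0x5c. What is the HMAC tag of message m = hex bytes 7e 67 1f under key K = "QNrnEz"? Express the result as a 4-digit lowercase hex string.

0fed

Key "QNrnEz" = 51 4e 72 6e 45 7a is exactly B = 6 bytes: K' = 51 4e 72 6e 45 7a.
K' ⊕ ipad = 67 78 44 58 73 4c.  K' ⊕ opad = 0d 12 2e 32 19 26.
Inner input = (K'⊕ipad) ∥ m = 67 78 44 58 73 4c ∥ 7e 67 1f.
Inner hash: even-index sum = 443 mod 256 = 187; odd-index sum = 387 mod 256 = 131 → bb 83.
Outer input = (K'⊕opad) ∥ inner = 0d 12 2e 32 19 26 ∥ bb 83.
Outer hash (tag): even-index sum = 271 mod 256 = 15; odd-index sum = 237 mod 256 = 237 → 0f ed.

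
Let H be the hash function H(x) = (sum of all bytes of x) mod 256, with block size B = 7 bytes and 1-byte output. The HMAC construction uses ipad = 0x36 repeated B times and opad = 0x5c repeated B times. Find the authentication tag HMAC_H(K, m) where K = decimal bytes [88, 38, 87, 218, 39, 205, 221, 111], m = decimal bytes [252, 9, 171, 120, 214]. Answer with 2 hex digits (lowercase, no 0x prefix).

f6

Key decimal bytes [88, 38, 87, 218, 39, 205, 221, 111] = 58 26 57 da 27 cd dd 6f is 8 bytes > B = 7, so hash it first: H(key) = ef, then zero-pad to 7 bytes: K' = ef 00 00 00 00 00 00.
K' ⊕ ipad = d9 36 36 36 36 36 36.  K' ⊕ opad = b3 5c 5c 5c 5c 5c 5c.
Inner input = (K'⊕ipad) ∥ m = d9 36 36 36 36 36 36 ∥ fc 09 ab 78 d6.
Inner hash: sum = 217+54+54+54+54+54+54+252+9+171+120+214 = 1307; mod 256 = 27 → 1b.
Outer input = (K'⊕opad) ∥ inner = b3 5c 5c 5c 5c 5c 5c ∥ 1b.
Outer hash (tag): sum = 179+92+92+92+92+92+92+27 = 758; mod 256 = 246 → f6.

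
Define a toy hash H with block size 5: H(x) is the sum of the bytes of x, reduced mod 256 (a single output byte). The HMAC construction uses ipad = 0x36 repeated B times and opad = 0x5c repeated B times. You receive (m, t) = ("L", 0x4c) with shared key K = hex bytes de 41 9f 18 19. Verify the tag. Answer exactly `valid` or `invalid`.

Key hex bytes de 41 9f 18 19 is exactly B = 5 bytes: K' = de 41 9f 18 19.
K' ⊕ ipad = e8 77 a9 2e 2f; K' ⊕ opad = 82 1d c3 44 45.
Inner hash: sum = 232+119+169+46+47+76 = 689; mod 256 = 177 → b1.
Outer hash (recomputed tag): sum = 130+29+195+68+69+177 = 668; mod 256 = 156 → 9c.
Recomputed tag = 9c; claimed = 4c → mismatch.

invalid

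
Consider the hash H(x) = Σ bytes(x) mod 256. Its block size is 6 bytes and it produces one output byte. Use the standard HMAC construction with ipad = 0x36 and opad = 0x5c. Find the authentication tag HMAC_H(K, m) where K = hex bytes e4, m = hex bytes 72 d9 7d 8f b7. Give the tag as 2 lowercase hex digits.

Key hex bytes e4 is 1 byte ≤ B = 6; zero-pad to 6 bytes: K' = e4 00 00 00 00 00.
K' ⊕ ipad = d2 36 36 36 36 36.  K' ⊕ opad = b8 5c 5c 5c 5c 5c.
Inner input = (K'⊕ipad) ∥ m = d2 36 36 36 36 36 ∥ 72 d9 7d 8f b7.
Inner hash: sum = 210+54+54+54+54+54+114+217+125+143+183 = 1262; mod 256 = 238 → ee.
Outer input = (K'⊕opad) ∥ inner = b8 5c 5c 5c 5c 5c ∥ ee.
Outer hash (tag): sum = 184+92+92+92+92+92+238 = 882; mod 256 = 114 → 72.

72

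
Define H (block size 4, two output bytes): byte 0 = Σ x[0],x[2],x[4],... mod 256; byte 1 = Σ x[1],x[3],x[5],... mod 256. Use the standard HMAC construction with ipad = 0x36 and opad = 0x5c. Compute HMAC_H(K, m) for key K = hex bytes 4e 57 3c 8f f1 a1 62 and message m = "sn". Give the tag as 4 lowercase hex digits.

718c

Key hex bytes 4e 57 3c 8f f1 a1 62 is 7 bytes > B = 4, so hash it first: H(key) = dd 87, then zero-pad to 4 bytes: K' = dd 87 00 00.
K' ⊕ ipad = eb b1 36 36.  K' ⊕ opad = 81 db 5c 5c.
Inner input = (K'⊕ipad) ∥ m = eb b1 36 36 ∥ 73 6e.
Inner hash: even-index sum = 404 mod 256 = 148; odd-index sum = 341 mod 256 = 85 → 94 55.
Outer input = (K'⊕opad) ∥ inner = 81 db 5c 5c ∥ 94 55.
Outer hash (tag): even-index sum = 369 mod 256 = 113; odd-index sum = 396 mod 256 = 140 → 71 8c.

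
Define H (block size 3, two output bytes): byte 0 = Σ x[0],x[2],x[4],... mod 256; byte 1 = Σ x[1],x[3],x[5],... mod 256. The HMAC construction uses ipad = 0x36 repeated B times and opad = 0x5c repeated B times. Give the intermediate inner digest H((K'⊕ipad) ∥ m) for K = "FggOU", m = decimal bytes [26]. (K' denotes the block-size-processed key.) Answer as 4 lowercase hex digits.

6a9a

Key "FggOU" = 46 67 67 4f 55 is 5 bytes > B = 3, so hash it first: H(key) = 02 b6, then zero-pad to 3 bytes: K' = 02 b6 00.
K' ⊕ ipad = 34 80 36.
Inner input = 34 80 36 ∥ 1a.
Inner hash: even-index sum = 106 mod 256 = 106; odd-index sum = 154 mod 256 = 154 → 6a 9a.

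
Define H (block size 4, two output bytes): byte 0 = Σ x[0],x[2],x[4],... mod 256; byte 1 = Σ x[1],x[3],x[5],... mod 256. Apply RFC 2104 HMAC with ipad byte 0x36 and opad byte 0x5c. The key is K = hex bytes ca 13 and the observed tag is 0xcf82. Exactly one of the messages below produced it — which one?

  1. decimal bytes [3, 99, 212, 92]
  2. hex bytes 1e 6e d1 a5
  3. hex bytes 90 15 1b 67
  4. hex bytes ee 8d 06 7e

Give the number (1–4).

3

Key hex bytes ca 13 is 2 bytes ≤ B = 4; zero-pad to 4 bytes: K' = ca 13 00 00.
K' ⊕ ipad = fc 25 36 36; K' ⊕ opad = 96 4f 5c 5c.
m1: inner = H(fc 25 36 36 03 63 d4 5c) = 09 1a; tag = H(96 4f 5c 5c 09 1a) = fbc5
m2: inner = H(fc 25 36 36 1e 6e d1 a5) = 21 6e; tag = H(96 4f 5c 5c 21 6e) = 1319
m3: inner = H(fc 25 36 36 90 15 1b 67) = dd d7; tag = H(96 4f 5c 5c dd d7) = cf82 ← matches
m4: inner = H(fc 25 36 36 ee 8d 06 7e) = 26 66; tag = H(96 4f 5c 5c 26 66) = 1811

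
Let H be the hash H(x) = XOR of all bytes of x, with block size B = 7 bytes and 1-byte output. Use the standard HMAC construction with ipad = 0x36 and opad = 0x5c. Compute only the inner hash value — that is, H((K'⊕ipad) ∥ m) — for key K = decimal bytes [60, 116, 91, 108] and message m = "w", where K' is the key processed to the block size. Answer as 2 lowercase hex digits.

Key decimal bytes [60, 116, 91, 108] = 3c 74 5b 6c is 4 bytes ≤ B = 7; zero-pad to 7 bytes: K' = 3c 74 5b 6c 00 00 00.
K' ⊕ ipad = 0a 42 6d 5a 36 36 36.
Inner input = 0a 42 6d 5a 36 36 36 ∥ 77.
Inner hash: XOR 0a⊕42⊕6d⊕5a⊕36⊕36⊕36⊕77 = 3e.

3e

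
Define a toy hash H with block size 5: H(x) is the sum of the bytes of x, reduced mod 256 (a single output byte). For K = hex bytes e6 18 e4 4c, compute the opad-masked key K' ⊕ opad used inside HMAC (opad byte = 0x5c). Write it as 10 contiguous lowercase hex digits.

Key hex bytes e6 18 e4 4c is 4 bytes ≤ B = 5; zero-pad to 5 bytes: K' = e6 18 e4 4c 00.
XOR each byte with 0x5c: e6⊕5c=ba, 18⊕5c=44, e4⊕5c=b8, 4c⊕5c=10, 00⊕5c=5c.

ba44b8105c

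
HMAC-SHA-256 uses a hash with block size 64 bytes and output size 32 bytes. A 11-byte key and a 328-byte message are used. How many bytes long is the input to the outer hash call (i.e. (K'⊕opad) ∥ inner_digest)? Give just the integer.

96

Key is 11 ≤ 64 bytes, zero-padded: |K'| = 64.
Outer input = (K'⊕opad) ∥ H(inner) → 64 + 32 = 96 bytes.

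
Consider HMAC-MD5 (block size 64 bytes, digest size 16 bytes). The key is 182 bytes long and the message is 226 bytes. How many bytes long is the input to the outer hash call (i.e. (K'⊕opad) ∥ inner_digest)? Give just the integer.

Key is 182 > 64 bytes, so it is hashed to 16 bytes then zero-padded to 64: |K'| = 64.
Outer input = (K'⊕opad) ∥ H(inner) → 64 + 16 = 80 bytes.

80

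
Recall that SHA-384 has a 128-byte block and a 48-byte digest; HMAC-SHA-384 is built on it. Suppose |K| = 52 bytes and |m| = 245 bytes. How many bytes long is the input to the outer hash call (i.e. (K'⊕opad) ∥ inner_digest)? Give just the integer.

Key is 52 ≤ 128 bytes, zero-padded: |K'| = 128.
Outer input = (K'⊕opad) ∥ H(inner) → 128 + 48 = 176 bytes.

176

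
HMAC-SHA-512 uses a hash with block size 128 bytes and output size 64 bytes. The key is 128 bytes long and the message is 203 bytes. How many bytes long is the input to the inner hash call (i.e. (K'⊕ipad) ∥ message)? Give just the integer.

331

Key is 128 ≤ 128 bytes, zero-padded: |K'| = 128.
Inner input = (K'⊕ipad) ∥ m → 128 + 203 = 331 bytes.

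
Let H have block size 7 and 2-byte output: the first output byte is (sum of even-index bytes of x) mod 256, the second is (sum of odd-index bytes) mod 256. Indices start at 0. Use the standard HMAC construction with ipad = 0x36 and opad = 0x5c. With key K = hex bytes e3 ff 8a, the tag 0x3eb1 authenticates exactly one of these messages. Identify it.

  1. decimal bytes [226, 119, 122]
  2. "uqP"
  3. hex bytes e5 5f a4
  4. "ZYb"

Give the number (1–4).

Key hex bytes e3 ff 8a is 3 bytes ≤ B = 7; zero-pad to 7 bytes: K' = e3 ff 8a 00 00 00 00.
K' ⊕ ipad = d5 c9 bc 36 36 36 36; K' ⊕ opad = bf a3 d6 5c 5c 5c 5c.
m1: inner = H(d5 c9 bc 36 36 36 36 e2 77 7a) = 74 91; tag = H(bf a3 d6 5c 5c 5c 5c 74 91) = decf
m2: inner = H(d5 c9 bc 36 36 36 36 75 71 50) = 6e fa; tag = H(bf a3 d6 5c 5c 5c 5c 6e fa) = 47c9
m3: inner = H(d5 c9 bc 36 36 36 36 e5 5f a4) = 5c be; tag = H(bf a3 d6 5c 5c 5c 5c 5c be) = 0bb7
m4: inner = H(d5 c9 bc 36 36 36 36 5a 59 62) = 56 f1; tag = H(bf a3 d6 5c 5c 5c 5c 56 f1) = 3eb1 ← matches

4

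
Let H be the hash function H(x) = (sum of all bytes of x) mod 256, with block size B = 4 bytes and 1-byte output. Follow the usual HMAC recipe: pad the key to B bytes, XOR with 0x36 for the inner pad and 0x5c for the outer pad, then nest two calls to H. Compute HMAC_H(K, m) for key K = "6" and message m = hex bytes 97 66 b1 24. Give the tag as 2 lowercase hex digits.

f2

Key "6" = 36 is 1 byte ≤ B = 4; zero-pad to 4 bytes: K' = 36 00 00 00.
K' ⊕ ipad = 00 36 36 36.  K' ⊕ opad = 6a 5c 5c 5c.
Inner input = (K'⊕ipad) ∥ m = 00 36 36 36 ∥ 97 66 b1 24.
Inner hash: sum = 0+54+54+54+151+102+177+36 = 628; mod 256 = 116 → 74.
Outer input = (K'⊕opad) ∥ inner = 6a 5c 5c 5c ∥ 74.
Outer hash (tag): sum = 106+92+92+92+116 = 498; mod 256 = 242 → f2.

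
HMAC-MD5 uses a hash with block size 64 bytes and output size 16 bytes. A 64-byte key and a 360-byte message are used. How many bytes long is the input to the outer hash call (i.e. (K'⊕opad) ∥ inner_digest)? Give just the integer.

Key is 64 ≤ 64 bytes, zero-padded: |K'| = 64.
Outer input = (K'⊕opad) ∥ H(inner) → 64 + 16 = 80 bytes.

80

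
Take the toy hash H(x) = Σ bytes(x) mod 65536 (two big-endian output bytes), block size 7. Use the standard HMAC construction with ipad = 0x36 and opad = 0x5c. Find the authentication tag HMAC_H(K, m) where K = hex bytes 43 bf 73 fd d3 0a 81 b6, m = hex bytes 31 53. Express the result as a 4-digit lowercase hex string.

Key hex bytes 43 bf 73 fd d3 0a 81 b6 is 8 bytes > B = 7, so hash it first: H(key) = 04 86, then zero-pad to 7 bytes: K' = 04 86 00 00 00 00 00.
K' ⊕ ipad = 32 b0 36 36 36 36 36.  K' ⊕ opad = 58 da 5c 5c 5c 5c 5c.
Inner input = (K'⊕ipad) ∥ m = 32 b0 36 36 36 36 36 ∥ 31 53.
Inner hash: sum = 50+176+54+54+54+54+54+49+83 = 628 → 02 74.
Outer input = (K'⊕opad) ∥ inner = 58 da 5c 5c 5c 5c 5c ∥ 02 74.
Outer hash (tag): sum = 88+218+92+92+92+92+92+2+116 = 884 → 03 74.

0374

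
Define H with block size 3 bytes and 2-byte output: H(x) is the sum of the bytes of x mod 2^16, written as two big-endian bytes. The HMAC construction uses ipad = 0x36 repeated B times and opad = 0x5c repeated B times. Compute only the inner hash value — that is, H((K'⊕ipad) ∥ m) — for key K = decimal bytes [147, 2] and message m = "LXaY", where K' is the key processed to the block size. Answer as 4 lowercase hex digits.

Key decimal bytes [147, 2] = 93 02 is 2 bytes ≤ B = 3; zero-pad to 3 bytes: K' = 93 02 00.
K' ⊕ ipad = a5 34 36.
Inner input = a5 34 36 ∥ 4c 58 61 59.
Inner hash: sum = 165+52+54+76+88+97+89 = 621 → 02 6d.

026d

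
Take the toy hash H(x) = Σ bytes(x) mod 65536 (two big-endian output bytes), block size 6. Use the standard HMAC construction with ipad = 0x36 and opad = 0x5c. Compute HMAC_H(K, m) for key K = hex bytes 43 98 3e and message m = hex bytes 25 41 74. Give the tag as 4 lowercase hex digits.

0302

Key hex bytes 43 98 3e is 3 bytes ≤ B = 6; zero-pad to 6 bytes: K' = 43 98 3e 00 00 00.
K' ⊕ ipad = 75 ae 08 36 36 36.  K' ⊕ opad = 1f c4 62 5c 5c 5c.
Inner input = (K'⊕ipad) ∥ m = 75 ae 08 36 36 36 ∥ 25 41 74.
Inner hash: sum = 117+174+8+54+54+54+37+65+116 = 679 → 02 a7.
Outer input = (K'⊕opad) ∥ inner = 1f c4 62 5c 5c 5c ∥ 02 a7.
Outer hash (tag): sum = 31+196+98+92+92+92+2+167 = 770 → 03 02.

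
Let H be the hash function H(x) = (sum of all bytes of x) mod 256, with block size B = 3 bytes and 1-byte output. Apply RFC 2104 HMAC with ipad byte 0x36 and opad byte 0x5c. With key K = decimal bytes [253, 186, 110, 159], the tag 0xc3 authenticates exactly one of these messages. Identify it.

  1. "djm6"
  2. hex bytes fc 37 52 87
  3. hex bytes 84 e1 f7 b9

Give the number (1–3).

Key decimal bytes [253, 186, 110, 159] = fd ba 6e 9f is 4 bytes > B = 3, so hash it first: H(key) = c4, then zero-pad to 3 bytes: K' = c4 00 00.
K' ⊕ ipad = f2 36 36; K' ⊕ opad = 98 5c 5c.
m1: inner = H(f2 36 36 64 6a 6d 36) = cf; tag = H(98 5c 5c cf) = 1f
m2: inner = H(f2 36 36 fc 37 52 87) = 6a; tag = H(98 5c 5c 6a) = ba
m3: inner = H(f2 36 36 84 e1 f7 b9) = 73; tag = H(98 5c 5c 73) = c3 ← matches

3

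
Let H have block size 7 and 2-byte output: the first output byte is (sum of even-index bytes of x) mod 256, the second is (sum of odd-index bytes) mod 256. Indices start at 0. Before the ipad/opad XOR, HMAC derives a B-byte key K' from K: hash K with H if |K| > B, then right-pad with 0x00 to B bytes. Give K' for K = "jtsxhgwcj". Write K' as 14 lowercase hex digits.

26b60000000000

|K| = 9 > B = 7, so first hash the key.
H(K): even-index sum = 550 mod 256 = 38; odd-index sum = 438 mod 256 = 182 → 26 b6.
Zero-pad H(K) = 26 b6 to 7 bytes: K' = 26 b6 00 00 00 00 00.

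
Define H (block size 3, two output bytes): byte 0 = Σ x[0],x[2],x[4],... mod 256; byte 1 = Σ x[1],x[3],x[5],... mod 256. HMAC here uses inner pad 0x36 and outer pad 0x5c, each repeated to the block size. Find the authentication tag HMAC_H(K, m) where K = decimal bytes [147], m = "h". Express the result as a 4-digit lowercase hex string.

Key decimal bytes [147] = 93 is 1 byte ≤ B = 3; zero-pad to 3 bytes: K' = 93 00 00.
K' ⊕ ipad = a5 36 36.  K' ⊕ opad = cf 5c 5c.
Inner input = (K'⊕ipad) ∥ m = a5 36 36 ∥ 68.
Inner hash: even-index sum = 219 mod 256 = 219; odd-index sum = 158 mod 256 = 158 → db 9e.
Outer input = (K'⊕opad) ∥ inner = cf 5c 5c ∥ db 9e.
Outer hash (tag): even-index sum = 457 mod 256 = 201; odd-index sum = 311 mod 256 = 55 → c9 37.

c937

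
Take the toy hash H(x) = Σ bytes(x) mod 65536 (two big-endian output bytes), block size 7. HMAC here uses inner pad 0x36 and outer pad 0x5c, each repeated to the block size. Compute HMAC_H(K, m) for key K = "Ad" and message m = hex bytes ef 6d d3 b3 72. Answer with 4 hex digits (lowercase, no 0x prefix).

Key "Ad" = 41 64 is 2 bytes ≤ B = 7; zero-pad to 7 bytes: K' = 41 64 00 00 00 00 00.
K' ⊕ ipad = 77 52 36 36 36 36 36.  K' ⊕ opad = 1d 38 5c 5c 5c 5c 5c.
Inner input = (K'⊕ipad) ∥ m = 77 52 36 36 36 36 36 ∥ ef 6d d3 b3 72.
Inner hash: sum = 119+82+54+54+54+54+54+239+109+211+179+114 = 1323 → 05 2b.
Outer input = (K'⊕opad) ∥ inner = 1d 38 5c 5c 5c 5c 5c ∥ 05 2b.
Outer hash (tag): sum = 29+56+92+92+92+92+92+5+43 = 593 → 02 51.

0251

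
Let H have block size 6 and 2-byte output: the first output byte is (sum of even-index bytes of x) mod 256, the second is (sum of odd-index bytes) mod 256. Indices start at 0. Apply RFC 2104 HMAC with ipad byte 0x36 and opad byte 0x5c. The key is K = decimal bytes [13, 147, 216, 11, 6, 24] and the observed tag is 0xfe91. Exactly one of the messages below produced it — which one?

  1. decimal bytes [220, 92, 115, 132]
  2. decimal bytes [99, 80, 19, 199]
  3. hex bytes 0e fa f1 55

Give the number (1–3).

Key decimal bytes [13, 147, 216, 11, 6, 24] = 0d 93 d8 0b 06 18 is exactly B = 6 bytes: K' = 0d 93 d8 0b 06 18.
K' ⊕ ipad = 3b a5 ee 3d 30 2e; K' ⊕ opad = 51 cf 84 57 5a 44.
m1: inner = H(3b a5 ee 3d 30 2e dc 5c 73 84) = a8 f0; tag = H(51 cf 84 57 5a 44 a8 f0) = d75a
m2: inner = H(3b a5 ee 3d 30 2e 63 50 13 c7) = cf 27; tag = H(51 cf 84 57 5a 44 cf 27) = fe91 ← matches
m3: inner = H(3b a5 ee 3d 30 2e 0e fa f1 55) = 58 5f; tag = H(51 cf 84 57 5a 44 58 5f) = 87c9

2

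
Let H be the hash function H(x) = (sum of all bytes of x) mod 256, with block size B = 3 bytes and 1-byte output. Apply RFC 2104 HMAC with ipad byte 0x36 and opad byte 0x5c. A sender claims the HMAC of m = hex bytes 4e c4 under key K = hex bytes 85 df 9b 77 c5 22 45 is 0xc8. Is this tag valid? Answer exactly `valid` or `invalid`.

Key hex bytes 85 df 9b 77 c5 22 45 is 7 bytes > B = 3, so hash it first: H(key) = a2, then zero-pad to 3 bytes: K' = a2 00 00.
K' ⊕ ipad = 94 36 36; K' ⊕ opad = fe 5c 5c.
Inner hash: sum = 148+54+54+78+196 = 530; mod 256 = 18 → 12.
Outer hash (recomputed tag): sum = 254+92+92+18 = 456; mod 256 = 200 → c8.
Recomputed tag = c8; claimed = c8 → match.

valid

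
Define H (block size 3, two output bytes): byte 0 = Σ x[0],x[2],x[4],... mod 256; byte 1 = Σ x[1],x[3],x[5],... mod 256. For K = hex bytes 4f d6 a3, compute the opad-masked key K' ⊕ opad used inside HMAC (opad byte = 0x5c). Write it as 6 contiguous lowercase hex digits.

Key hex bytes 4f d6 a3 is exactly B = 3 bytes: K' = 4f d6 a3.
XOR each byte with 0x5c: 4f⊕5c=13, d6⊕5c=8a, a3⊕5c=ff.

138aff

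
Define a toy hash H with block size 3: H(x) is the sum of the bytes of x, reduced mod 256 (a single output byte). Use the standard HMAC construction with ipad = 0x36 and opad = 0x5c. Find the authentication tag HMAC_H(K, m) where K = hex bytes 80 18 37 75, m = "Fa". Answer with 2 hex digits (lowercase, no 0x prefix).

Key hex bytes 80 18 37 75 is 4 bytes > B = 3, so hash it first: H(key) = 44, then zero-pad to 3 bytes: K' = 44 00 00.
K' ⊕ ipad = 72 36 36.  K' ⊕ opad = 18 5c 5c.
Inner input = (K'⊕ipad) ∥ m = 72 36 36 ∥ 46 61.
Inner hash: sum = 114+54+54+70+97 = 389; mod 256 = 133 → 85.
Outer input = (K'⊕opad) ∥ inner = 18 5c 5c ∥ 85.
Outer hash (tag): sum = 24+92+92+133 = 341; mod 256 = 85 → 55.

55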